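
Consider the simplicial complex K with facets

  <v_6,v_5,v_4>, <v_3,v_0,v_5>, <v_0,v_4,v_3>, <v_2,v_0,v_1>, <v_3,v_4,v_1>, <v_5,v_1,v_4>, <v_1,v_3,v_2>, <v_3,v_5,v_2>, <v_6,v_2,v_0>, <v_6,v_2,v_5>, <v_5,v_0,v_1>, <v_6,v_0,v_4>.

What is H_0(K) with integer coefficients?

H_0 ≅ Z.

We work with the vertex ordering v_0 < v_1 < v_2 < v_3 < v_4 < v_5 < v_6. The simplices of K, each written with vertices in increasing order, are:

  0-simplices (7): [v_0], [v_1], [v_2], [v_3], [v_4], [v_5], [v_6]
  1-simplices (18): (18 of them)
  2-simplices (12): (12 of them)

so the chain groups are C_0 ≅ Z^7, C_1 ≅ Z^18, C_2 ≅ Z^12.

The boundary map ∂_1: C_1 → C_0 is given by ∂[p,q] = [q] − [p].
This gives a 7×18 integer matrix of rank 6; reducing to Smith normal form yields diagonal entries (1,1,1,1,1,1).

∂_2: C_2 → C_1 acts by ∂[p,q,r] = [q,r] − [p,r] + [p,q]. For instance
  ∂[v_0,v_2,v_6] = [v_2,v_6] − [v_0,v_6] + [v_0,v_2],
  ∂[v_0,v_4,v_6] = [v_4,v_6] − [v_0,v_6] + [v_0,v_4].
The resulting 18×12 matrix has rank 12, and its Smith normal form has invariant factors (1,1,1,1,1,1,1,1,1,1,1,2).

From H_k ≅ ker(∂_k) / im(∂_{k+1}) we obtain:

  H_0: rank C_0 − rank ∂_1 = 7 − 6 = 1, and the invariant factors of ∂_1 are all 1, so H_0 ≅ Z.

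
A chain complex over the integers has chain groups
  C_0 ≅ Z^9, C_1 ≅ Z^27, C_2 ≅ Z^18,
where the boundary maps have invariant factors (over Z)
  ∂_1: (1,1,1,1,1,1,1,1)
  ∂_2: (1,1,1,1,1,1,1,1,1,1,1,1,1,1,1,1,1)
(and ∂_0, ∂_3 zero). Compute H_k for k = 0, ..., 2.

H_0 = Z,  H_1 = Z^2,  H_2 = Z.

H_0: b_0 = 9 − 0 − 8 = 1; torsion from ∂_1 factors > 1: none. So H_0 = Z.
H_1: b_1 = 27 − 8 − 17 = 2; torsion from ∂_2 factors > 1: none. So H_1 = Z^2.
H_2: b_2 = 18 − 17 − 0 = 1; torsion from ∂_3 factors > 1: none. So H_2 = Z.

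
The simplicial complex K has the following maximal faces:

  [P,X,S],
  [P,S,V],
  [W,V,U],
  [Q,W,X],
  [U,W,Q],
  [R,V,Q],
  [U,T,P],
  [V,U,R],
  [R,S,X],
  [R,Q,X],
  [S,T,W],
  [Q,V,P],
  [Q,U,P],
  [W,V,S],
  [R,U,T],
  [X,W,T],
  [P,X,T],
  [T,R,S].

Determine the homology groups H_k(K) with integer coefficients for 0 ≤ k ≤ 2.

H_0 ≅ Z,  H_1 ≅ Z ⊕ Z/2,  H_2 = 0.

Order the vertices as P < Q < R < S < T < U < V < W < X. Listing each simplex with vertices in this order, K has dimension 2 with simplices:

  0-simplices (9): P, Q, R, S, T, U, V, W, X
  1-simplices (27): PQ, PS, PT, PU, PV, PX, QR, QU, QV, QW, QX, RS, RT, RU, RV, RX, ST, SV, SW, SX, TU, TW, TX, UV, UW, VW, WX
  2-simplices (18): PQU, PQV, PSV, PSX, PTU, PTX, QRV, QRX, QUW, QWX, RST, RSX, RTU, RUV, STW, SVW, TWX, UVW

Hence C_0 ≅ Z^9, C_1 ≅ Z^27, C_2 ≅ Z^18.

Boundary ∂_1: C_1 → C_0 sends each edge [p,q] (with p < q) to q − p. For instance
  ∂RV = V − R.
As a 9×27 matrix over Z this has rank 8, with invariant factors (1,1,1,1,1,1,1,1).

∂_2: C_2 → C_1 maps a triangle to the signed sum of its edges. For instance
  ∂QRX = RX − QX + QR,
  ∂UVW = VW − UW + UV.
As a 27×18 matrix over Z this has rank 18, with invariant factors (1,1,1,1,1,1,1,1,1,1,1,1,1,1,1,1,1,2).

Now H_k = ker ∂_k / im ∂_{k+1}, so:

  H_0: rank C_0 − rank ∂_1 = 9 − 8 = 1, and the invariant factors of ∂_1 are all 1, so H_0 = Z.
  H_1: rank ker ∂_1 − rank ∂_2 = (27 − 8) − 18 = 1, and ∂_2 has invariant factor 2 > 1, so H_1 = Z ⊕ Z/2.
  H_2: rank ker ∂_2 − rank ∂_3 = (18 − 18) − 0 = 0, and there is no ∂_3, so H_2 = 0.

As a check, the Euler characteristic is 9 − 27 + 18 = 0, which agrees with 1 − 1 + 0 = 0.
(K is a triangulation of the Klein bottle.)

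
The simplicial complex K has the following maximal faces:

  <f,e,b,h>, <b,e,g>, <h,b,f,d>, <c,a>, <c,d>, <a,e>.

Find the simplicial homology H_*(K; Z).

K has 8 vertices, 14 edges, 8 triangles, 2 3-simplices.
rank ∂_0 = 0, rank ∂_1 = 7 ⇒ b_0 = 8 − 0 − 7 = 1; all invariant factors of ∂_1 are 1 so no torsion. So H_0 ≅ Z.
rank ∂_1 = 7, rank ∂_2 = 6 ⇒ b_1 = 14 − 7 − 6 = 1; all invariant factors of ∂_2 are 1 so no torsion. So H_1 ≅ Z.
rank ∂_2 = 6, rank ∂_3 = 2 ⇒ b_2 = 8 − 6 − 2 = 0; all invariant factors of ∂_3 are 1 so no torsion. So H_2 ≅ 0.
rank ∂_3 = 2, rank ∂_4 = 0 ⇒ b_3 = 2 − 2 − 0 = 0. So H_3 ≅ 0.

H_0 ≅ Z,  H_1 ≅ Z,  H_2 = 0,  H_3 = 0.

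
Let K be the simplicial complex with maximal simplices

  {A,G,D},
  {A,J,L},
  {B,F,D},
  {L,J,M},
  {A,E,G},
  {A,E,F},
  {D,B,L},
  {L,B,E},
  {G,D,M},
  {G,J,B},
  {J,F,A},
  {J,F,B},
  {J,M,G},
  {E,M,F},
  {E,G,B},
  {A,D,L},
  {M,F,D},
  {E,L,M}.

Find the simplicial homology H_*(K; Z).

H_0 = Z,  H_1 = Z^2,  H_2 = Z.

Order the vertices as A < B < D < E < F < G < J < L < M. Listing each simplex with vertices in this order, K has dimension 2 with simplices:

  0-simplices (9): A, B, D, E, F, G, J, L, M
  1-simplices (27): AD, AE, AF, AG, AJ, AL, BD, BE, BF, BG, BJ, BL, DF, DG, DL, DM, EF, EG, EL, EM, FJ, FM, GJ, GM, JL, JM, LM
  2-simplices (18): ADG, ADL, AEF, AEG, AFJ, AJL, BDF, BDL, BEG, BEL, BFJ, BGJ, DFM, DGM, EFM, ELM, GJM, JLM

Hence C_0 ≅ Z^9, C_1 ≅ Z^27, C_2 ≅ Z^18.

The boundary map ∂_1: C_1 → C_0 sends each edge [p,q] (with p < q) to q − p.
The 9×27 boundary matrix has rank 8 and Smith normal form diag(1,1,1,1,1,1,1,1).

Boundary ∂_2: C_2 → C_1 sends each 2-simplex [p,q,r] to [q,r] − [p,r] + [p,q]. For instance
  ∂GJM = JM − GM + GJ,
  ∂BEG = EG − BG + BE.
The resulting 27×18 matrix has rank 17, and its Smith normal form has invariant factors (1,1,1,1,1,1,1,1,1,1,1,1,1,1,1,1,1).

Computing H_k = (kernel of ∂_k) / (image of ∂_{k+1}):

  H_0: rank C_0 − rank ∂_1 = 9 − 8 = 1, and the invariant factors of ∂_1 are all 1, so H_0 = Z.
  H_1: rank ker ∂_1 − rank ∂_2 = (27 − 8) − 17 = 2, and the invariant factors of ∂_2 are all 1, so H_1 = Z^2.
  H_2: rank ker ∂_2 − rank ∂_3 = (18 − 17) − 0 = 1, and there is no ∂_3, so H_2 = Z.

As a check, the Euler characteristic is 9 − 27 + 18 = 0, which agrees with 1 − 2 + 1 = 0.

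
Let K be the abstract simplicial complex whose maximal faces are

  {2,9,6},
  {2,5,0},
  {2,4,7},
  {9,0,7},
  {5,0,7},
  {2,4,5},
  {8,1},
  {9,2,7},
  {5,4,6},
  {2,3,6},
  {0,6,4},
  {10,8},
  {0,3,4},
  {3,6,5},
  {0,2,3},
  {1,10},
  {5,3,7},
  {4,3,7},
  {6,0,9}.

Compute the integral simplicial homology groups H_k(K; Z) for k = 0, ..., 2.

H_0 ≅ Z^2,  H_1 ≅ Z^3,  H_2 ≅ Z.

Take the total order 0 < 1 < 2 < 3 < 4 < 5 < 6 < 7 < 8 < 9 < 10 on the vertex set. Then K (dimension 2) consists of the simplices:

  0-simplices (11): [0], [1], [2], [3], [4], [5], [6], [7], [8], [9], [10]
  1-simplices (27): (27 of them)
  2-simplices (16): [0,2,3], [0,2,5], [0,3,4], [0,4,6], [0,5,7], [0,6,9], [0,7,9], [2,3,6], [2,4,5], [2,4,7], [2,6,9], [2,7,9], [3,4,7], [3,5,6], [3,5,7], [4,5,6]

Hence C_0 ≅ Z^11, C_1 ≅ Z^27, C_2 ≅ Z^16.

The boundary map ∂_1: C_1 → C_0 is given by ∂[p,q] = [q] − [p]. For instance
  ∂[2,4] = [4] − [2].
The resulting 11×27 matrix has rank 9, and its Smith normal form has invariant factors (1,1,1,1,1,1,1,1,1).

∂_2: C_2 → C_1 maps a triangle to the signed sum of its edges. For instance
  ∂[3,5,6] = [5,6] − [3,6] + [3,5],
  ∂[2,7,9] = [7,9] − [2,9] + [2,7].
The 27×16 boundary matrix has rank 15 and Smith normal form diag(1,1,1,1,1,1,1,1,1,1,1,1,1,1,1).

Now H_k = ker ∂_k / im ∂_{k+1}, so:

  H_0: rank C_0 − rank ∂_1 = 11 − 9 = 2, and the invariant factors of ∂_1 are all 1, so H_0 = Z^2.
  H_1: rank ker ∂_1 − rank ∂_2 = (27 − 9) − 15 = 3, and the invariant factors of ∂_2 are all 1, so H_1 = Z^3.
  H_2: rank ker ∂_2 − rank ∂_3 = (16 − 15) − 0 = 1, and there is no ∂_3, so H_2 = Z.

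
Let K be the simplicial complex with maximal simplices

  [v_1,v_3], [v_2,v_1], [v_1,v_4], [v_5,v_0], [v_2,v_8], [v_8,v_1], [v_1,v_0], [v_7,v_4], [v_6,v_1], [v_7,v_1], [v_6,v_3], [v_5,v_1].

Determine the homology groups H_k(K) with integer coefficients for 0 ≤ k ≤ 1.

H_0 = Z,  H_1 = Z^4.

Order the vertices as v_0 < v_1 < v_2 < v_3 < v_4 < v_5 < v_6 < v_7 < v_8. Listing each simplex with vertices in this order, K has dimension 1 with simplices:

  0-simplices (9): [v_0], [v_1], [v_2], [v_3], [v_4], [v_5], [v_6], [v_7], [v_8]
  1-simplices (12): [v_0,v_1], [v_0,v_5], [v_1,v_2], [v_1,v_3], [v_1,v_4], [v_1,v_5], [v_1,v_6], [v_1,v_7], [v_1,v_8], [v_2,v_8], [v_3,v_6], [v_4,v_7]

so the chain groups are C_0 ≅ Z^9, C_1 ≅ Z^12.

The boundary map ∂_1: C_1 → C_0 is given by ∂[p,q] = [q] − [p].
This gives a 9×12 integer matrix of rank 8; reducing to Smith normal form yields diagonal entries (1,1,1,1,1,1,1,1).

From H_k ≅ ker(∂_k) / im(∂_{k+1}) we obtain:

  H_0: rank C_0 − rank ∂_1 = 9 − 8 = 1, and the invariant factors of ∂_1 are all 1, so H_0 = Z.
  H_1: rank ker ∂_1 − rank ∂_2 = (12 − 8) − 0 = 4, and there is no ∂_2, so H_1 = Z^4.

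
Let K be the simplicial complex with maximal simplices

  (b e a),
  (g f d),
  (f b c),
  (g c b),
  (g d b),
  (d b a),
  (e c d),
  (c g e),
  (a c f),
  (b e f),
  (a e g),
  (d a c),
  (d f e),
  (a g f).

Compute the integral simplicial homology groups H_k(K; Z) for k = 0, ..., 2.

K has 7 vertices, 21 edges, 14 triangles.
rank ∂_0 = 0, rank ∂_1 = 6 ⇒ b_0 = 7 − 0 − 6 = 1; all invariant factors of ∂_1 are 1 so no torsion. So H_0 ≅ Z.
rank ∂_1 = 6, rank ∂_2 = 13 ⇒ b_1 = 21 − 6 − 13 = 2; all invariant factors of ∂_2 are 1 so no torsion. So H_1 ≅ Z^2.
rank ∂_2 = 13, rank ∂_3 = 0 ⇒ b_2 = 14 − 13 − 0 = 1. So H_2 ≅ Z.

H_0 = Z,  H_1 = Z^2,  H_2 = Z.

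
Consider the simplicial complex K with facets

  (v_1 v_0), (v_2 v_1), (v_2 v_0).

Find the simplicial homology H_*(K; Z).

Order the vertices as v_0 < v_1 < v_2. Listing each simplex with vertices in this order, K has dimension 1 with simplices:

  0-simplices (3): [v_0], [v_1], [v_2]
  1-simplices (3): [v_0,v_1], [v_0,v_2], [v_1,v_2]

so the chain groups are C_0 ≅ Z^3, C_1 ≅ Z^3.

Boundary ∂_1: C_1 → C_0 is given by ∂[p,q] = [q] − [p].
As a 3×3 matrix over Z this has rank 2, with invariant factors (1,1).

Computing H_k = (kernel of ∂_k) / (image of ∂_{k+1}):

  H_0: rank C_0 − rank ∂_1 = 3 − 2 = 1, and the invariant factors of ∂_1 are all 1, so H_0 = Z.
  H_1: rank ker ∂_1 − rank ∂_2 = (3 − 2) − 0 = 1, and there is no ∂_2, so H_1 = Z.

As a check, the Euler characteristic is 3 − 3 = 0, which agrees with 1 − 1 = 0.
(K is a triangulation of the circle S^1.)

H_0 ≅ Z,  H_1 ≅ Z.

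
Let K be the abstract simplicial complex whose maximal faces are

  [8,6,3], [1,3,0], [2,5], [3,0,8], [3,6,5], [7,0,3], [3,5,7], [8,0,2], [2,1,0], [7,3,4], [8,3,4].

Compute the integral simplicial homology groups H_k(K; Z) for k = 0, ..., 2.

H_0 ≅ Z,  H_1 ≅ Z,  H_2 = 0.

Fix the vertex order 0 < 1 < 2 < 3 < 4 < 5 < 6 < 7 < 8 and write every simplex with vertices in increasing order. Then dim K = 2 and the simplices of K are:

  0-simplices (9): [0], [1], [2], [3], [4], [5], [6], [7], [8]
  1-simplices (19): [0,1], [0,2], [0,3], [0,7], [0,8], [1,2], [1,3], [2,5], [2,8], [3,4], [3,5], [3,6], [3,7], [3,8], [4,7], [4,8], [5,6], [5,7], [6,8]
  2-simplices (10): [0,1,2], [0,1,3], [0,2,8], [0,3,7], [0,3,8], [3,4,7], [3,4,8], [3,5,6], [3,5,7], [3,6,8]

so the chain groups are C_0 ≅ Z^9, C_1 ≅ Z^19, C_2 ≅ Z^10.

The boundary map ∂_1: C_1 → C_0 sends each edge [p,q] (with p < q) to q − p. For instance
  ∂[3,8] = [8] − [3].
The 9×19 boundary matrix has rank 8 and Smith normal form diag(1,1,1,1,1,1,1,1).

∂_2: C_2 → C_1 acts by ∂[p,q,r] = [q,r] − [p,r] + [p,q]. For instance
  ∂[3,4,7] = [4,7] − [3,7] + [3,4],
  ∂[0,2,8] = [2,8] − [0,8] + [0,2].
The resulting 19×10 matrix has rank 10, and its Smith normal form has invariant factors (1,1,1,1,1,1,1,1,1,1).

Reading off H_k = ker ∂_k / im ∂_{k+1}:

  H_0: rank C_0 − rank ∂_1 = 9 − 8 = 1, and the invariant factors of ∂_1 are all 1, so H_0 ≅ Z.
  H_1: rank ker ∂_1 − rank ∂_2 = (19 − 8) − 10 = 1, and the invariant factors of ∂_2 are all 1, so H_1 ≅ Z.
  H_2: rank ker ∂_2 − rank ∂_3 = (10 − 10) − 0 = 0, and there is no ∂_3, so H_2 ≅ 0.

As a check, the Euler characteristic is 9 − 19 + 10 = 0, which agrees with 1 − 1 + 0 = 0.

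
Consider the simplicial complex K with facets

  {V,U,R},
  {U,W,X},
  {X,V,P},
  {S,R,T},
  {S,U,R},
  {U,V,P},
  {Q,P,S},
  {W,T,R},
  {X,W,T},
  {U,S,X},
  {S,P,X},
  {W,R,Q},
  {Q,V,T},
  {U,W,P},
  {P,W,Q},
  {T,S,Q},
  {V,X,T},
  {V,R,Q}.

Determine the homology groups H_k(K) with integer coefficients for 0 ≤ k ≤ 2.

K has 9 vertices, 27 edges, 18 triangles.
rank ∂_0 = 0, rank ∂_1 = 8 ⇒ b_0 = 9 − 0 − 8 = 1; all invariant factors of ∂_1 are 1 so no torsion. So H_0 ≅ Z.
rank ∂_1 = 8, rank ∂_2 = 18 ⇒ b_1 = 27 − 8 − 18 = 1; ∂_2 has invariant factor(s) [2] giving torsion. So H_1 ≅ Z ⊕ Z/2Z.
rank ∂_2 = 18, rank ∂_3 = 0 ⇒ b_2 = 18 − 18 − 0 = 0. So H_2 ≅ 0.

H_0 ≅ Z,  H_1 ≅ Z ⊕ Z/2Z,  H_2 = 0.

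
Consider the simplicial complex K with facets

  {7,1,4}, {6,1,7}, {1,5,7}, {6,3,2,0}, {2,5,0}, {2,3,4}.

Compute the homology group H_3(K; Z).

H_3 = 0.

Order the vertices as 0 < 1 < 2 < 3 < 4 < 5 < 6 < 7. Listing each simplex with vertices in this order, K has dimension 3 with simplices:

  0-simplices (8): [0], [1], [2], [3], [4], [5], [6], [7]
  1-simplices (17): [0,2], [0,3], [0,5], [0,6], [1,4], [1,5], [1,6], [1,7], [2,3], [2,4], [2,5], [2,6], [3,4], [3,6], [4,7], [5,7], [6,7]
  2-simplices (9): [0,2,3], [0,2,5], [0,2,6], [0,3,6], [1,4,7], [1,5,7], [1,6,7], [2,3,4], [2,3,6]
  3-simplices (1): [0,2,3,6]

Hence C_0 ≅ Z^8, C_1 ≅ Z^17, C_2 ≅ Z^9, C_3 ≅ Z^1.

The boundary map ∂_1: C_1 → C_0 is given by ∂[p,q] = [q] − [p].
The 8×17 boundary matrix has rank 7 and Smith normal form diag(1,1,1,1,1,1,1).

Boundary ∂_2: C_2 → C_1 maps a triangle to the signed sum of its edges. For instance
  ∂[1,6,7] = [6,7] − [1,7] + [1,6],
  ∂[2,3,6] = [3,6] − [2,6] + [2,3].
As a 17×9 matrix over Z this has rank 8, with invariant factors (1,1,1,1,1,1,1,1).

The boundary map ∂_3: C_3 → C_2 sends each 3-simplex σ to the alternating sum Σ_i (−1)^i (σ with its i-th vertex removed). For instance
  ∂[0,2,3,6] = [2,3,6] − [0,3,6] + [0,2,6] − [0,2,3].
This gives a 9×1 integer matrix of rank 1; reducing to Smith normal form yields diagonal entries (1).

Now H_k = ker ∂_k / im ∂_{k+1}, so:

  H_3: rank ker ∂_3 − rank ∂_4 = (1 − 1) − 0 = 0, and there is no ∂_4, so H_3 ≅ 0.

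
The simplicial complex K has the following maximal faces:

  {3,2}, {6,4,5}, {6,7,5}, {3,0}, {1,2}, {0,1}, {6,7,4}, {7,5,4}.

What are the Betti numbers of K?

We work with the vertex ordering 0 < 1 < 2 < 3 < 4 < 5 < 6 < 7. The simplices of K, each written with vertices in increasing order, are:

  0-simplices (8): [0], [1], [2], [3], [4], [5], [6], [7]
  1-simplices (10): [0,1], [0,3], [1,2], [2,3], [4,5], [4,6], [4,7], [5,6], [5,7], [6,7]
  2-simplices (4): [4,5,6], [4,5,7], [4,6,7], [5,6,7]

Hence C_0 ≅ Z^8, C_1 ≅ Z^10, C_2 ≅ Z^4.

The boundary map ∂_1: C_1 → C_0 maps an edge to its endpoints' difference, ∂[p,q] = q − p. For instance
  ∂[6,7] = [7] − [6].
As a 8×10 matrix over Z this has rank 6, with invariant factors (1,1,1,1,1,1).

Boundary ∂_2: C_2 → C_1 maps a triangle to the signed sum of its edges. For instance
  ∂[4,5,6] = [5,6] − [4,6] + [4,5],
  ∂[4,5,7] = [5,7] − [4,7] + [4,5].
The 10×4 boundary matrix has rank 3 and Smith normal form diag(1,1,1).

Computing H_k = (kernel of ∂_k) / (image of ∂_{k+1}):

  H_0: rank C_0 − rank ∂_1 = 8 − 6 = 2, and the invariant factors of ∂_1 are all 1, so H_0 = Z^2.
  H_1: rank ker ∂_1 − rank ∂_2 = (10 − 6) − 3 = 1, and the invariant factors of ∂_2 are all 1, so H_1 = Z.
  H_2: rank ker ∂_2 − rank ∂_3 = (4 − 3) − 0 = 1, and there is no ∂_3, so H_2 = Z.

As a check, the Euler characteristic is 8 − 10 + 4 = 2, which agrees with 2 − 1 + 1 = 2.

Hence the Betti numbers are b_0 = 2, b_1 = 1, b_2 = 1.

b_0 = 2, b_1 = 1, b_2 = 1.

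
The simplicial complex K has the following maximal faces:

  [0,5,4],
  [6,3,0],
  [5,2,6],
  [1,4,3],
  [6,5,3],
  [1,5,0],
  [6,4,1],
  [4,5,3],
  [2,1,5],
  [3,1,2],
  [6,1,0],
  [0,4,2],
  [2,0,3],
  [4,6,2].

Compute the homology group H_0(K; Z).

H_0 ≅ Z.

Order the vertices as 0 < 1 < 2 < 3 < 4 < 5 < 6. Listing each simplex with vertices in this order, K has dimension 2 with simplices:

  0-simplices (7): [0], [1], [2], [3], [4], [5], [6]
  1-simplices (21): [0,1], [0,2], [0,3], [0,4], [0,5], [0,6], [1,2], [1,3], [1,4], [1,5], [1,6], [2,3], [2,4], [2,5], [2,6], [3,4], [3,5], [3,6], [4,5], [4,6], [5,6]
  2-simplices (14): [0,1,5], [0,1,6], [0,2,3], [0,2,4], [0,3,6], [0,4,5], [1,2,3], [1,2,5], [1,3,4], [1,4,6], [2,4,6], [2,5,6], [3,4,5], [3,5,6]

so the chain groups are C_0 ≅ Z^7, C_1 ≅ Z^21, C_2 ≅ Z^14.

∂_1: C_1 → C_0 sends each edge [p,q] (with p < q) to q − p.
The resulting 7×21 matrix has rank 6, and its Smith normal form has invariant factors (1,1,1,1,1,1).

∂_2: C_2 → C_1 sends each 2-simplex [p,q,r] to [q,r] − [p,r] + [p,q]. For instance
  ∂[3,4,5] = [4,5] − [3,5] + [3,4],
  ∂[2,4,6] = [4,6] − [2,6] + [2,4].
The resulting 21×14 matrix has rank 13, and its Smith normal form has invariant factors (1,1,1,1,1,1,1,1,1,1,1,1,1).

From H_k ≅ ker(∂_k) / im(∂_{k+1}) we obtain:

  H_0: rank C_0 − rank ∂_1 = 7 − 6 = 1, and the invariant factors of ∂_1 are all 1, so H_0 ≅ Z.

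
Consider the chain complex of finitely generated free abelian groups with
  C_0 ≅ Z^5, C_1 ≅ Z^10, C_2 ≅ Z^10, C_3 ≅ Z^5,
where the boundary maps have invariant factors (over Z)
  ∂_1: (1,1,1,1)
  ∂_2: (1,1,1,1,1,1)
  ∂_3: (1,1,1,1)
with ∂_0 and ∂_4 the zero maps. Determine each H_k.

H_0: b_0 = 5 − 0 − 4 = 1; torsion from ∂_1 factors > 1: none. So H_0 ≅ Z.
H_1: b_1 = 10 − 4 − 6 = 0; torsion from ∂_2 factors > 1: none. So H_1 ≅ 0.
H_2: b_2 = 10 − 6 − 4 = 0; torsion from ∂_3 factors > 1: none. So H_2 ≅ 0.
H_3: b_3 = 5 − 4 − 0 = 1; torsion from ∂_4 factors > 1: none. So H_3 ≅ Z.

H_0 ≅ Z,  H_1 = 0,  H_2 = 0,  H_3 ≅ Z.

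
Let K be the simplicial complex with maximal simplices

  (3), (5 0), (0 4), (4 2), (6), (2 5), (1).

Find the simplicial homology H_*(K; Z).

H_0 = Z^4,  H_1 = Z.

Fix the vertex order 0 < 1 < 2 < 3 < 4 < 5 < 6 and write every simplex with vertices in increasing order. Then dim K = 1 and the simplices of K are:

  0-simplices (7): [0], [1], [2], [3], [4], [5], [6]
  1-simplices (4): [0,4], [0,5], [2,4], [2,5]

giving chain groups C_0 ≅ Z^7, C_1 ≅ Z^4.

The boundary map ∂_1: C_1 → C_0 sends each edge [p,q] (with p < q) to q − p. For instance
  ∂[0,5] = [5] − [0].
The 7×4 boundary matrix has rank 3 and Smith normal form diag(1,1,1).

Computing H_k = (kernel of ∂_k) / (image of ∂_{k+1}):

  H_0: rank C_0 − rank ∂_1 = 7 − 3 = 4, and the invariant factors of ∂_1 are all 1, so H_0 ≅ Z^4.
  H_1: rank ker ∂_1 − rank ∂_2 = (4 − 3) − 0 = 1, and there is no ∂_2, so H_1 ≅ Z.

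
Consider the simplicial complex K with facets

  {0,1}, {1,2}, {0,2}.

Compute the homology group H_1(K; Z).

Fix the vertex order 0 < 1 < 2 and write every simplex with vertices in increasing order. Then dim K = 1 and the simplices of K are:

  0-simplices (3): [0], [1], [2]
  1-simplices (3): [0,1], [0,2], [1,2]

Hence C_0 ≅ Z^3, C_1 ≅ Z^3.

Boundary ∂_1: C_1 → C_0 sends each edge [p,q] (with p < q) to q − p. For instance
  ∂[0,1] = [1] − [0].
This gives a 3×3 integer matrix of rank 2; reducing to Smith normal form yields diagonal entries (1,1).

Reading off H_k = ker ∂_k / im ∂_{k+1}:

  H_1: rank ker ∂_1 − rank ∂_2 = (3 − 2) − 0 = 1, and there is no ∂_2, so H_1 ≅ Z.

(K is a triangulation of the circle S^1.)

H_1 ≅ Z.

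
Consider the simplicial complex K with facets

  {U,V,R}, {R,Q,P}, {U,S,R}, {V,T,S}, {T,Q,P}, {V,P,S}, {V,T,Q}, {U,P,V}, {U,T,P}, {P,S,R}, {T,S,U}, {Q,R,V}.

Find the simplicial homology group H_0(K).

H_0 = Z.

We work with the vertex ordering P < Q < R < S < T < U < V. The simplices of K, each written with vertices in increasing order, are:

  0-simplices (7): P, Q, R, S, T, U, V
  1-simplices (18): PQ, PR, PS, PT, PU, PV, QR, QT, QV, RS, RU, RV, ST, SU, SV, TU, TV, UV
  2-simplices (12): PQR, PQT, PRS, PSV, PTU, PUV, QRV, QTV, RSU, RUV, STU, STV

Hence C_0 ≅ Z^7, C_1 ≅ Z^18, C_2 ≅ Z^12.

∂_1: C_1 → C_0 maps an edge to its endpoints' difference, ∂[p,q] = q − p. For instance
  ∂PU = U − P.
The resulting 7×18 matrix has rank 6, and its Smith normal form has invariant factors (1,1,1,1,1,1).

∂_2: C_2 → C_1 maps a triangle to the signed sum of its edges. For instance
  ∂PRS = RS − PS + PR,
  ∂PTU = TU − PU + PT.
The resulting 18×12 matrix has rank 12, and its Smith normal form has invariant factors (1,1,1,1,1,1,1,1,1,1,1,2).

From H_k ≅ ker(∂_k) / im(∂_{k+1}) we obtain:

  H_0: rank C_0 − rank ∂_1 = 7 − 6 = 1, and the invariant factors of ∂_1 are all 1, so H_0 ≅ Z.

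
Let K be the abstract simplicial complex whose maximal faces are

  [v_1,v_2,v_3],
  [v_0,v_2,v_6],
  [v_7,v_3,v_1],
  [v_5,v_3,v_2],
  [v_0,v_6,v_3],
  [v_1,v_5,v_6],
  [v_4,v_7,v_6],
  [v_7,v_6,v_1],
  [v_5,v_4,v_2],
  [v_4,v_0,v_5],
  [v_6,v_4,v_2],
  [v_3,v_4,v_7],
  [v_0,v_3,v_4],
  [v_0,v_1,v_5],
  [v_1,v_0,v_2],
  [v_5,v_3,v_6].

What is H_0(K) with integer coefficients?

H_0 ≅ Z.

Order the vertices as v_0 < v_1 < v_2 < v_3 < v_4 < v_5 < v_6 < v_7. Listing each simplex with vertices in this order, K has dimension 2 with simplices:

  0-simplices (8): [v_0], [v_1], [v_2], [v_3], [v_4], [v_5], [v_6], [v_7]
  1-simplices (24): (24 of them)
  2-simplices (16): (16 of them)

Hence C_0 ≅ Z^8, C_1 ≅ Z^24, C_2 ≅ Z^16.

∂_1: C_1 → C_0 maps an edge to its endpoints' difference, ∂[p,q] = q − p. For instance
  ∂[v_4,v_7] = [v_7] − [v_4].
The resulting 8×24 matrix has rank 7, and its Smith normal form has invariant factors (1,1,1,1,1,1,1).

∂_2: C_2 → C_1 sends each 2-simplex [p,q,r] to [q,r] − [p,r] + [p,q]. For instance
  ∂[v_2,v_3,v_5] = [v_3,v_5] − [v_2,v_5] + [v_2,v_3],
  ∂[v_1,v_3,v_7] = [v_3,v_7] − [v_1,v_7] + [v_1,v_3].
The 24×16 boundary matrix has rank 15 and Smith normal form diag(1,1,1,1,1,1,1,1,1,1,1,1,1,1,1).

Now H_k = ker ∂_k / im ∂_{k+1}, so:

  H_0: rank C_0 − rank ∂_1 = 8 − 7 = 1, and the invariant factors of ∂_1 are all 1, so H_0 ≅ Z.

(K is a triangulation of the torus T^2.)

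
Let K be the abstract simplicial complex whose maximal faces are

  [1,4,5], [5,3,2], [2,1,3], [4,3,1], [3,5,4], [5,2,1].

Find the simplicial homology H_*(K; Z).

Fix the vertex order 1 < 2 < 3 < 4 < 5 and write every simplex with vertices in increasing order. Then dim K = 2 and the simplices of K are:

  0-simplices (5): [1], [2], [3], [4], [5]
  1-simplices (9): [1,2], [1,3], [1,4], [1,5], [2,3], [2,5], [3,4], [3,5], [4,5]
  2-simplices (6): [1,2,3], [1,2,5], [1,3,4], [1,4,5], [2,3,5], [3,4,5]

giving chain groups C_0 ≅ Z^5, C_1 ≅ Z^9, C_2 ≅ Z^6.

∂_1: C_1 → C_0 sends each edge [p,q] (with p < q) to q − p.
The 5×9 boundary matrix has rank 4 and Smith normal form diag(1,1,1,1).

∂_2: C_2 → C_1 acts by ∂[p,q,r] = [q,r] − [p,r] + [p,q]. For instance
  ∂[3,4,5] = [4,5] − [3,5] + [3,4],
  ∂[1,3,4] = [3,4] − [1,4] + [1,3].
The resulting 9×6 matrix has rank 5, and its Smith normal form has invariant factors (1,1,1,1,1).

Now H_k = ker ∂_k / im ∂_{k+1}, so:

  H_0: rank C_0 − rank ∂_1 = 5 − 4 = 1, and the invariant factors of ∂_1 are all 1, so H_0 ≅ Z.
  H_1: rank ker ∂_1 − rank ∂_2 = (9 − 4) − 5 = 0, and the invariant factors of ∂_2 are all 1, so H_1 ≅ 0.
  H_2: rank ker ∂_2 − rank ∂_3 = (6 − 5) − 0 = 1, and there is no ∂_3, so H_2 ≅ Z.

(K is a triangulation of the 2-sphere S^2.)

H_0 ≅ Z,  H_1 = 0,  H_2 ≅ Z.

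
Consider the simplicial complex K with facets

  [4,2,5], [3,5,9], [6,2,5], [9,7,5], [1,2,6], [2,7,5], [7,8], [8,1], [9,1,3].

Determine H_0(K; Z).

H_0 = Z.

We work with the vertex ordering 1 < 2 < 3 < 4 < 5 < 6 < 7 < 8 < 9. The simplices of K, each written with vertices in increasing order, are:

  0-simplices (9): [1], [2], [3], [4], [5], [6], [7], [8], [9]
  1-simplices (17): [1,2], [1,3], [1,6], [1,8], [1,9], [2,4], [2,5], [2,6], [2,7], [3,5], [3,9], [4,5], [5,6], [5,7], [5,9], [7,8], [7,9]
  2-simplices (7): [1,2,6], [1,3,9], [2,4,5], [2,5,6], [2,5,7], [3,5,9], [5,7,9]

so the chain groups are C_0 ≅ Z^9, C_1 ≅ Z^17, C_2 ≅ Z^7.

∂_1: C_1 → C_0 sends each edge [p,q] (with p < q) to q − p. For instance
  ∂[2,5] = [5] − [2].
As a 9×17 matrix over Z this has rank 8, with invariant factors (1,1,1,1,1,1,1,1).

∂_2: C_2 → C_1 acts by ∂[p,q,r] = [q,r] − [p,r] + [p,q]. For instance
  ∂[2,4,5] = [4,5] − [2,5] + [2,4],
  ∂[2,5,7] = [5,7] − [2,7] + [2,5].
The 17×7 boundary matrix has rank 7 and Smith normal form diag(1,1,1,1,1,1,1).

Reading off H_k = ker ∂_k / im ∂_{k+1}:

  H_0: rank C_0 − rank ∂_1 = 9 − 8 = 1, and the invariant factors of ∂_1 are all 1, so H_0 ≅ Z.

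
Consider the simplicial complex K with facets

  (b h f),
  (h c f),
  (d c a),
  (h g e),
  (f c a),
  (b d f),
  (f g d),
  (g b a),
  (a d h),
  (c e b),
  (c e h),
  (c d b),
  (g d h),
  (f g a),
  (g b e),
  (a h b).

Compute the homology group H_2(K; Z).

H_2 = Z.

Fix the vertex order a < b < c < d < e < f < g < h and write every simplex with vertices in increasing order. Then dim K = 2 and the simplices of K are:

  0-simplices (8): a, b, c, d, e, f, g, h
  1-simplices (24): ab, ac, ad, af, ag, ah, bc, bd, be, bf, bg, bh, cd, ce, cf, ch, df, dg, dh, eg, eh, fg, fh, gh
  2-simplices (16): abg, abh, acd, acf, adh, afg, bcd, bce, bdf, beg, bfh, ceh, cfh, dfg, dgh, egh

Hence C_0 ≅ Z^8, C_1 ≅ Z^24, C_2 ≅ Z^16.

The boundary map ∂_1: C_1 → C_0 sends each edge [p,q] (with p < q) to q − p. For instance
  ∂eh = h − e.
The 8×24 boundary matrix has rank 7 and Smith normal form diag(1,1,1,1,1,1,1).

The boundary map ∂_2: C_2 → C_1 maps a triangle to the signed sum of its edges. For instance
  ∂bcd = cd − bd + bc,
  ∂cfh = fh − ch + cf.
As a 24×16 matrix over Z this has rank 15, with invariant factors (1,1,1,1,1,1,1,1,1,1,1,1,1,1,1).

Reading off H_k = ker ∂_k / im ∂_{k+1}:

  H_2: rank ker ∂_2 − rank ∂_3 = (16 − 15) − 0 = 1, and there is no ∂_3, so H_2 = Z.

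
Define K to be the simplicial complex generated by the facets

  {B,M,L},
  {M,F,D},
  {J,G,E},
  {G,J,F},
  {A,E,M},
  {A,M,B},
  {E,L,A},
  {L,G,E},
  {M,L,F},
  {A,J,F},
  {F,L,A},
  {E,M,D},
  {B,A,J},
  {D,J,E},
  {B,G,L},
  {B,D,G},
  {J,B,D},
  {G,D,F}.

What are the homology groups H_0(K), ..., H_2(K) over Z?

We work with the vertex ordering A < B < D < E < F < G < J < L < M. The simplices of K, each written with vertices in increasing order, are:

  0-simplices (9): A, B, D, E, F, G, J, L, M
  1-simplices (27): AB, AE, AF, AJ, AL, AM, BD, BG, BJ, BL, BM, DE, DF, DG, DJ, DM, EG, EJ, EL, EM, FG, FJ, FL, FM, GJ, GL, LM
  2-simplices (18): ABJ, ABM, AEL, AEM, AFJ, AFL, BDG, BDJ, BGL, BLM, DEJ, DEM, DFG, DFM, EGJ, EGL, FGJ, FLM

so the chain groups are C_0 ≅ Z^9, C_1 ≅ Z^27, C_2 ≅ Z^18.

Boundary ∂_1: C_1 → C_0 sends each edge [p,q] (with p < q) to q − p.
The 9×27 boundary matrix has rank 8 and Smith normal form diag(1,1,1,1,1,1,1,1).

∂_2: C_2 → C_1 maps a triangle to the signed sum of its edges. For instance
  ∂AEL = EL − AL + AE,
  ∂DFM = FM − DM + DF.
The resulting 27×18 matrix has rank 18, and its Smith normal form has invariant factors (1,1,1,1,1,1,1,1,1,1,1,1,1,1,1,1,1,2).

Reading off H_k = ker ∂_k / im ∂_{k+1}:

  H_0: rank C_0 − rank ∂_1 = 9 − 8 = 1, and the invariant factors of ∂_1 are all 1, so H_0 ≅ Z.
  H_1: rank ker ∂_1 − rank ∂_2 = (27 − 8) − 18 = 1, and ∂_2 has invariant factor 2 > 1, so H_1 ≅ Z ⊕ Z/2Z.
  H_2: rank ker ∂_2 − rank ∂_3 = (18 − 18) − 0 = 0, and there is no ∂_3, so H_2 ≅ 0.

As a check, the Euler characteristic is 9 − 27 + 18 = 0, which agrees with 1 − 1 + 0 = 0.

H_0 = Z,  H_1 = Z ⊕ Z/2Z,  H_2 = 0.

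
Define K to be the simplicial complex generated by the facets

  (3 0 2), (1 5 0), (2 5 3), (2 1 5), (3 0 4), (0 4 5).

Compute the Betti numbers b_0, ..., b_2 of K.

b_0 = 1, b_1 = 1, b_2 = 0.

Take the total order 0 < 1 < 2 < 3 < 4 < 5 on the vertex set. Then K (dimension 2) consists of the simplices:

  0-simplices (6): [0], [1], [2], [3], [4], [5]
  1-simplices (12): [0,1], [0,2], [0,3], [0,4], [0,5], [1,2], [1,5], [2,3], [2,5], [3,4], [3,5], [4,5]
  2-simplices (6): [0,1,5], [0,2,3], [0,3,4], [0,4,5], [1,2,5], [2,3,5]

Hence C_0 ≅ Z^6, C_1 ≅ Z^12, C_2 ≅ Z^6.

∂_1: C_1 → C_0 is given by ∂[p,q] = [q] − [p].
As a 6×12 matrix over Z this has rank 5, with invariant factors (1,1,1,1,1).

The boundary map ∂_2: C_2 → C_1 sends each 2-simplex [p,q,r] to [q,r] − [p,r] + [p,q]. For instance
  ∂[0,4,5] = [4,5] − [0,5] + [0,4],
  ∂[1,2,5] = [2,5] − [1,5] + [1,2].
As a 12×6 matrix over Z this has rank 6, with invariant factors (1,1,1,1,1,1).

Computing H_k = (kernel of ∂_k) / (image of ∂_{k+1}):

  H_0: rank C_0 − rank ∂_1 = 6 − 5 = 1, and the invariant factors of ∂_1 are all 1, so H_0 ≅ Z.
  H_1: rank ker ∂_1 − rank ∂_2 = (12 − 5) − 6 = 1, and the invariant factors of ∂_2 are all 1, so H_1 ≅ Z.
  H_2: rank ker ∂_2 − rank ∂_3 = (6 − 6) − 0 = 0, and there is no ∂_3, so H_2 ≅ 0.

As a check, the Euler characteristic is 6 − 12 + 6 = 0, which agrees with 1 − 1 + 0 = 0.
(K is a triangulation of the cylinder S^1 x I.)

Hence the Betti numbers are b_0 = 1, b_1 = 1, b_2 = 0.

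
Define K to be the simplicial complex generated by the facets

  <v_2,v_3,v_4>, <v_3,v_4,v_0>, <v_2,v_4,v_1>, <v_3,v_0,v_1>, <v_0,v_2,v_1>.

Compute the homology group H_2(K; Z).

H_2 = 0.

We work with the vertex ordering v_0 < v_1 < v_2 < v_3 < v_4. The simplices of K, each written with vertices in increasing order, are:

  0-simplices (5): [v_0], [v_1], [v_2], [v_3], [v_4]
  1-simplices (10): [v_0,v_1], [v_0,v_2], [v_0,v_3], [v_0,v_4], [v_1,v_2], [v_1,v_3], [v_1,v_4], [v_2,v_3], [v_2,v_4], [v_3,v_4]
  2-simplices (5): [v_0,v_1,v_2], [v_0,v_1,v_3], [v_0,v_3,v_4], [v_1,v_2,v_4], [v_2,v_3,v_4]

Hence C_0 ≅ Z^5, C_1 ≅ Z^10, C_2 ≅ Z^5.

Boundary ∂_1: C_1 → C_0 is given by ∂[p,q] = [q] − [p].
The resulting 5×10 matrix has rank 4, and its Smith normal form has invariant factors (1,1,1,1).

Boundary ∂_2: C_2 → C_1 sends each 2-simplex [p,q,r] to [q,r] − [p,r] + [p,q]. For instance
  ∂[v_0,v_1,v_2] = [v_1,v_2] − [v_0,v_2] + [v_0,v_1],
  ∂[v_1,v_2,v_4] = [v_2,v_4] − [v_1,v_4] + [v_1,v_2].
This gives a 10×5 integer matrix of rank 5; reducing to Smith normal form yields diagonal entries (1,1,1,1,1).

Computing H_k = (kernel of ∂_k) / (image of ∂_{k+1}):

  H_2: rank ker ∂_2 − rank ∂_3 = (5 − 5) − 0 = 0, and there is no ∂_3, so H_2 ≅ 0.

(K is a triangulation of the Möbius band.)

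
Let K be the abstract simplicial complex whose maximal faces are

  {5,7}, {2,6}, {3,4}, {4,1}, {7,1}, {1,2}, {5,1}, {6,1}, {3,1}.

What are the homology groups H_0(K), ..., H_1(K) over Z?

Order the vertices as 1 < 2 < 3 < 4 < 5 < 6 < 7. Listing each simplex with vertices in this order, K has dimension 1 with simplices:

  0-simplices (7): [1], [2], [3], [4], [5], [6], [7]
  1-simplices (9): [1,2], [1,3], [1,4], [1,5], [1,6], [1,7], [2,6], [3,4], [5,7]

Hence C_0 ≅ Z^7, C_1 ≅ Z^9.

The boundary map ∂_1: C_1 → C_0 sends each edge [p,q] (with p < q) to q − p. For instance
  ∂[2,6] = [6] − [2].
This gives a 7×9 integer matrix of rank 6; reducing to Smith normal form yields diagonal entries (1,1,1,1,1,1).

From H_k ≅ ker(∂_k) / im(∂_{k+1}) we obtain:

  H_0: rank C_0 − rank ∂_1 = 7 − 6 = 1, and the invariant factors of ∂_1 are all 1, so H_0 ≅ Z.
  H_1: rank ker ∂_1 − rank ∂_2 = (9 − 6) − 0 = 3, and there is no ∂_2, so H_1 ≅ Z^3.

H_0 ≅ Z,  H_1 ≅ Z^3.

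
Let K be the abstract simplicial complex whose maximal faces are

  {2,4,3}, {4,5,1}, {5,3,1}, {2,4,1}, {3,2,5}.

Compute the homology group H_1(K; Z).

Order the vertices as 1 < 2 < 3 < 4 < 5. Listing each simplex with vertices in this order, K has dimension 2 with simplices:

  0-simplices (5): [1], [2], [3], [4], [5]
  1-simplices (10): [1,2], [1,3], [1,4], [1,5], [2,3], [2,4], [2,5], [3,4], [3,5], [4,5]
  2-simplices (5): [1,2,4], [1,3,5], [1,4,5], [2,3,4], [2,3,5]

giving chain groups C_0 ≅ Z^5, C_1 ≅ Z^10, C_2 ≅ Z^5.

The boundary map ∂_1: C_1 → C_0 maps an edge to its endpoints' difference, ∂[p,q] = q − p.
As a 5×10 matrix over Z this has rank 4, with invariant factors (1,1,1,1).

The boundary map ∂_2: C_2 → C_1 sends each 2-simplex [p,q,r] to [q,r] − [p,r] + [p,q]. For instance
  ∂[2,3,4] = [3,4] − [2,4] + [2,3],
  ∂[1,4,5] = [4,5] − [1,5] + [1,4].
As a 10×5 matrix over Z this has rank 5, with invariant factors (1,1,1,1,1).

Now H_k = ker ∂_k / im ∂_{k+1}, so:

  H_1: rank ker ∂_1 − rank ∂_2 = (10 − 4) − 5 = 1, and the invariant factors of ∂_2 are all 1, so H_1 ≅ Z.

H_1 ≅ Z.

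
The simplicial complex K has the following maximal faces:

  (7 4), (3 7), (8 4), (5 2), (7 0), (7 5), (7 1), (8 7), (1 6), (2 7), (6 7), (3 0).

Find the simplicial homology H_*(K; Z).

We work with the vertex ordering 0 < 1 < 2 < 3 < 4 < 5 < 6 < 7 < 8. The simplices of K, each written with vertices in increasing order, are:

  0-simplices (9): [0], [1], [2], [3], [4], [5], [6], [7], [8]
  1-simplices (12): [0,3], [0,7], [1,6], [1,7], [2,5], [2,7], [3,7], [4,7], [4,8], [5,7], [6,7], [7,8]

so the chain groups are C_0 ≅ Z^9, C_1 ≅ Z^12.

Boundary ∂_1: C_1 → C_0 is given by ∂[p,q] = [q] − [p]. For instance
  ∂[7,8] = [8] − [7].
As a 9×12 matrix over Z this has rank 8, with invariant factors (1,1,1,1,1,1,1,1).

Reading off H_k = ker ∂_k / im ∂_{k+1}:

  H_0: rank C_0 − rank ∂_1 = 9 − 8 = 1, and the invariant factors of ∂_1 are all 1, so H_0 ≅ Z.
  H_1: rank ker ∂_1 − rank ∂_2 = (12 − 8) − 0 = 4, and there is no ∂_2, so H_1 ≅ Z^4.

(K is a triangulation of a wedge of 4 circles.)

H_0 ≅ Z,  H_1 ≅ Z^4.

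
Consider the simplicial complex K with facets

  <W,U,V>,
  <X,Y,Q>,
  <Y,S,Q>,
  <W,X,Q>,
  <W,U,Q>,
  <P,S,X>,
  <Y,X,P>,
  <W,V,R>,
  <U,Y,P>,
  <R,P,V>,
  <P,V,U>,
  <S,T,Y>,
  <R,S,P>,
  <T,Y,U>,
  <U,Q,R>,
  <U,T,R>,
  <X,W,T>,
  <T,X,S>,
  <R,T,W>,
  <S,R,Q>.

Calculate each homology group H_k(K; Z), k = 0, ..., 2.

H_0 ≅ Z,  H_1 ≅ Z ⊕ Z_2,  H_2 = 0.

We work with the vertex ordering P < Q < R < S < T < U < V < W < X < Y. The simplices of K, each written with vertices in increasing order, are:

  0-simplices (10): P, Q, R, S, T, U, V, W, X, Y
  1-simplices (30): PR, PS, PU, PV, PX, PY, QR, QS, QU, QW, QX, QY, RS, RT, RU, RV, RW, ST, SX, SY, TU, TW, TX, TY, UV, UW, UY, VW, WX, XY
  2-simplices (20): PRS, PRV, PSX, PUV, PUY, PXY, QRS, QRU, QSY, QUW, QWX, QXY, RTU, RTW, RVW, STX, STY, TUY, TWX, UVW

Hence C_0 ≅ Z^10, C_1 ≅ Z^30, C_2 ≅ Z^20.

∂_1: C_1 → C_0 maps an edge to its endpoints' difference, ∂[p,q] = q − p. For instance
  ∂TY = Y − T.
As a 10×30 matrix over Z this has rank 9, with invariant factors (1,1,1,1,1,1,1,1,1).

∂_2: C_2 → C_1 sends each 2-simplex [p,q,r] to [q,r] − [p,r] + [p,q]. For instance
  ∂QSY = SY − QY + QS,
  ∂QXY = XY − QY + QX.
This gives a 30×20 integer matrix of rank 20; reducing to Smith normal form yields diagonal entries (1,1,1,1,1,1,1,1,1,1,1,1,1,1,1,1,1,1,1,2).

Computing H_k = (kernel of ∂_k) / (image of ∂_{k+1}):

  H_0: rank C_0 − rank ∂_1 = 10 − 9 = 1, and the invariant factors of ∂_1 are all 1, so H_0 ≅ Z.
  H_1: rank ker ∂_1 − rank ∂_2 = (30 − 9) − 20 = 1, and ∂_2 has invariant factor 2 > 1, so H_1 ≅ Z ⊕ Z_2.
  H_2: rank ker ∂_2 − rank ∂_3 = (20 − 20) − 0 = 0, and there is no ∂_3, so H_2 ≅ 0.

As a check, the Euler characteristic is 10 − 30 + 20 = 0, which agrees with 1 − 1 + 0 = 0.
(K is a triangulation of the Klein bottle.)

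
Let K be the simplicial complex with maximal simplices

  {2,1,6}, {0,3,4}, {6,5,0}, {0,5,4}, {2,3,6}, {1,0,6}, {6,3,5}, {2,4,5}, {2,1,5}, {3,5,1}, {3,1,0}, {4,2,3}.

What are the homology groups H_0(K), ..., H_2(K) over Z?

K has 7 vertices, 18 edges, 12 triangles.
rank ∂_0 = 0, rank ∂_1 = 6 ⇒ b_0 = 7 − 0 − 6 = 1; all invariant factors of ∂_1 are 1 so no torsion. So H_0 ≅ Z.
rank ∂_1 = 6, rank ∂_2 = 12 ⇒ b_1 = 18 − 6 − 12 = 0; ∂_2 has invariant factor(s) [2] giving torsion. So H_1 ≅ Z/2Z.
rank ∂_2 = 12, rank ∂_3 = 0 ⇒ b_2 = 12 − 12 − 0 = 0. So H_2 ≅ 0.

H_0 ≅ Z,  H_1 ≅ Z/2Z,  H_2 = 0.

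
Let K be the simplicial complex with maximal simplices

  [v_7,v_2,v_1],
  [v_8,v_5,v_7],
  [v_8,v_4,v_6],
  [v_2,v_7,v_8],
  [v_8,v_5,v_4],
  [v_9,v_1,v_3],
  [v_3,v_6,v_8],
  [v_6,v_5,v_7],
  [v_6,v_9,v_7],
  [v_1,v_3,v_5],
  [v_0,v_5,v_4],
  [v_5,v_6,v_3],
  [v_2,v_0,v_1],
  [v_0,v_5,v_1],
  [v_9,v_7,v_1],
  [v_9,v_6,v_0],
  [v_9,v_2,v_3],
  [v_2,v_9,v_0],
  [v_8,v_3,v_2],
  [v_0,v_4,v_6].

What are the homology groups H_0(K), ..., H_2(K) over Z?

Order the vertices as v_0 < v_1 < v_2 < v_3 < v_4 < v_5 < v_6 < v_7 < v_8 < v_9. Listing each simplex with vertices in this order, K has dimension 2 with simplices:

  0-simplices (10): [v_0], [v_1], [v_2], [v_3], [v_4], [v_5], [v_6], [v_7], [v_8], [v_9]
  1-simplices (30): (30 of them)
  2-simplices (20): (20 of them)

so the chain groups are C_0 ≅ Z^10, C_1 ≅ Z^30, C_2 ≅ Z^20.

The boundary map ∂_1: C_1 → C_0 is given by ∂[p,q] = [q] − [p].
The resulting 10×30 matrix has rank 9, and its Smith normal form has invariant factors (1,1,1,1,1,1,1,1,1).

∂_2: C_2 → C_1 sends each 2-simplex [p,q,r] to [q,r] − [p,r] + [p,q]. For instance
  ∂[v_2,v_7,v_8] = [v_7,v_8] − [v_2,v_8] + [v_2,v_7],
  ∂[v_0,v_2,v_9] = [v_2,v_9] − [v_0,v_9] + [v_0,v_2].
As a 30×20 matrix over Z this has rank 20, with invariant factors (1,1,1,1,1,1,1,1,1,1,1,1,1,1,1,1,1,1,1,2).

Computing H_k = (kernel of ∂_k) / (image of ∂_{k+1}):

  H_0: rank C_0 − rank ∂_1 = 10 − 9 = 1, and the invariant factors of ∂_1 are all 1, so H_0 ≅ Z.
  H_1: rank ker ∂_1 − rank ∂_2 = (30 − 9) − 20 = 1, and ∂_2 has invariant factor 2 > 1, so H_1 ≅ Z ⊕ Z/2.
  H_2: rank ker ∂_2 − rank ∂_3 = (20 − 20) − 0 = 0, and there is no ∂_3, so H_2 ≅ 0.

(K is a triangulation of the Klein bottle.)

H_0 ≅ Z,  H_1 ≅ Z ⊕ Z/2,  H_2 = 0.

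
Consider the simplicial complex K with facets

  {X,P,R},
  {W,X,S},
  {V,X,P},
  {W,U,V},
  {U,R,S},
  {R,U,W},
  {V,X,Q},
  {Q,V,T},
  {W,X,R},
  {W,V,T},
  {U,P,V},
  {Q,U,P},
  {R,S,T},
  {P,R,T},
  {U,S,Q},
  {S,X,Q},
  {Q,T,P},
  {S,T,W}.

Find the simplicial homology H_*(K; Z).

We work with the vertex ordering P < Q < R < S < T < U < V < W < X. The simplices of K, each written with vertices in increasing order, are:

  0-simplices (9): P, Q, R, S, T, U, V, W, X
  1-simplices (27): PQ, PR, PT, PU, PV, PX, QS, QT, QU, QV, QX, RS, RT, RU, RW, RX, ST, SU, SW, SX, TV, TW, UV, UW, VW, VX, WX
  2-simplices (18): PQT, PQU, PRT, PRX, PUV, PVX, QSU, QSX, QTV, QVX, RST, RSU, RUW, RWX, STW, SWX, TVW, UVW

giving chain groups C_0 ≅ Z^9, C_1 ≅ Z^27, C_2 ≅ Z^18.

∂_1: C_1 → C_0 sends each edge [p,q] (with p < q) to q − p. For instance
  ∂PV = V − P.
The 9×27 boundary matrix has rank 8 and Smith normal form diag(1,1,1,1,1,1,1,1).

Boundary ∂_2: C_2 → C_1 maps a triangle to the signed sum of its edges. For instance
  ∂QSX = SX − QX + QS,
  ∂QTV = TV − QV + QT.
This gives a 27×18 integer matrix of rank 18; reducing to Smith normal form yields diagonal entries (1,1,1,1,1,1,1,1,1,1,1,1,1,1,1,1,1,2).

Computing H_k = (kernel of ∂_k) / (image of ∂_{k+1}):

  H_0: rank C_0 − rank ∂_1 = 9 − 8 = 1, and the invariant factors of ∂_1 are all 1, so H_0 = Z.
  H_1: rank ker ∂_1 − rank ∂_2 = (27 − 8) − 18 = 1, and ∂_2 has invariant factor 2 > 1, so H_1 = Z × Z/2.
  H_2: rank ker ∂_2 − rank ∂_3 = (18 − 18) − 0 = 0, and there is no ∂_3, so H_2 = 0.

H_0 ≅ Z,  H_1 ≅ Z × Z/2,  H_2 = 0.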